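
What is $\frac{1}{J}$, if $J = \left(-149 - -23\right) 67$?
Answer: $- \frac{1}{8442} \approx -0.00011846$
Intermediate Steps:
$J = -8442$ ($J = \left(-149 + \left(-5 + 28\right)\right) 67 = \left(-149 + 23\right) 67 = \left(-126\right) 67 = -8442$)
$\frac{1}{J} = \frac{1}{-8442} = - \frac{1}{8442}$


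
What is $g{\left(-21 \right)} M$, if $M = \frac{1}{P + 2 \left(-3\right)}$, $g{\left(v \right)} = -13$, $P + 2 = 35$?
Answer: $- \frac{13}{27} \approx -0.48148$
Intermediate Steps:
$P = 33$ ($P = -2 + 35 = 33$)
$M = \frac{1}{27}$ ($M = \frac{1}{33 + 2 \left(-3\right)} = \frac{1}{33 - 6} = \frac{1}{27} \approx 0.037037$)
$g{\left(-21 \right)} M = \left(-13\right) \frac{1}{27} = - \frac{13}{27}$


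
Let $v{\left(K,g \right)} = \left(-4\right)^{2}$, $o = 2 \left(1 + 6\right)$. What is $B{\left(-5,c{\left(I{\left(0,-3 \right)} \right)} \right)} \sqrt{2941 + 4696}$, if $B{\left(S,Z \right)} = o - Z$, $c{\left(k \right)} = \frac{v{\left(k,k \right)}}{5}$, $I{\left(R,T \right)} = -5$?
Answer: $\frac{54 \sqrt{7637}}{5} \approx 943.81$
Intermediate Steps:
$o = 14$ ($o = 2 \cdot 7 = 14$)
$v{\left(K,g \right)} = 16$
$c{\left(k \right)} = \frac{16}{5}$
$B{\left(S,Z \right)} = 14 - Z$
$B{\left(-5,c{\left(I{\left(0,-3 \right)} \right)} \right)} \sqrt{2941 + 4696} = \left(14 - \frac{16}{5}\right) \sqrt{2941 + 4696} = \left(14 - \frac{16}{5}\right) \sqrt{7637} = \frac{54 \sqrt{7637}}{5}$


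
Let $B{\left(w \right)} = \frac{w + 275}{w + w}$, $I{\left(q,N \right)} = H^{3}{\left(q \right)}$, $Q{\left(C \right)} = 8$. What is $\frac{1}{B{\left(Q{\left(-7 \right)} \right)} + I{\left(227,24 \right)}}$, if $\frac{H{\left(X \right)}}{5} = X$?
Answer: $\frac{16}{23394166283} \approx 6.8393 \cdot 10^{-10}$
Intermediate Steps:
$H{\left(X \right)} = 5 X$
$I{\left(q,N \right)} = 125 q^{3}$ ($I{\left(q,N \right)} = \left(5 q\right)^{3} = 125 q^{3}$)
$B{\left(w \right)} = \frac{275 + w}{2 w}$
$\frac{1}{B{\left(Q{\left(-7 \right)} \right)} + I{\left(227,24 \right)}} = \frac{1}{\frac{275 + 8}{2 \cdot 8} + 125 \cdot 227^{3}} = \frac{1}{\frac{1}{2} \cdot \frac{1}{8} \cdot 283 + 125 \cdot 11697083} = \frac{1}{\frac{283}{16} + 1462135375} = \frac{1}{\frac{23394166283}{16}} = \frac{16}{23394166283}$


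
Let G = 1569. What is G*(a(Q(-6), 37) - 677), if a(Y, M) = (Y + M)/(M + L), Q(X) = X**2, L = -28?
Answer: -3148460/3 ≈ -1.0495e+6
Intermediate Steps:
a(Y, M) = (M + Y)/(-28 + M) (a(Y, M) = (Y + M)/(M - 28) = (M + Y)/(-28 + M))
G*(a(Q(-6), 37) - 677) = 1569*((37 + (-6)**2)/(-28 + 37) - 677) = 1569*((37 + 36)/9 - 677) = 1569*((1/9)*73 - 677) = 1569*(73/9 - 677) = 1569*(-6020/9) = -3148460/3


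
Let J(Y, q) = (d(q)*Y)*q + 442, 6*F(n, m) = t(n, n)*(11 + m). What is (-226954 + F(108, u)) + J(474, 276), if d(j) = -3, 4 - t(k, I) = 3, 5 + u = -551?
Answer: -3714449/6 ≈ -6.1908e+5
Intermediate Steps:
u = -556 (u = -5 - 551 = -556)
t(k, I) = 1 (t(k, I) = 4 - 1*3 = 4 - 3 = 1)
F(n, m) = 11/6 + m/6 (F(n, m) = (1*(11 + m))/6 = (11 + m)/6 = 11/6 + m/6)
J(Y, q) = 442 - 3*Y*q (J(Y, q) = (-3*Y)*q + 442 = -3*Y*q + 442 = 442 - 3*Y*q)
(-226954 + F(108, u)) + J(474, 276) = (-226954 + (11/6 + (⅙)*(-556))) + (442 - 3*474*276) = (-226954 + (11/6 - 278/3)) + (442 - 392472) = (-226954 - 545/6) - 392030 = -1362269/6 - 392030 = -3714449/6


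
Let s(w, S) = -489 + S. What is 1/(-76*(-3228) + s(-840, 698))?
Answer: 1/245537 ≈ 4.0727e-6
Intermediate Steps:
1/(-76*(-3228) + s(-840, 698)) = 1/(-76*(-3228) + (-489 + 698)) = 1/(245328 + 209) = 1/245537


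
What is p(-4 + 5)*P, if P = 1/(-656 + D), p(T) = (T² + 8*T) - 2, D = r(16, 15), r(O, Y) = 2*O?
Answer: -7/624 ≈ -0.011218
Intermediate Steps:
D = 32 (D = 2*16 = 32)
p(T) = -2 + T² + 8*T
P = -1/624 (P = 1/(-656 + 32) = 1/(-624) = -1/624 ≈ -0.0016026)
p(-4 + 5)*P = (-2 + (-4 + 5)² + 8*(-4 + 5))*(-1/624) = (-2 + 1² + 8*1)*(-1/624) = (-2 + 1 + 8)*(-1/624) = 7*(-1/624) = -7/624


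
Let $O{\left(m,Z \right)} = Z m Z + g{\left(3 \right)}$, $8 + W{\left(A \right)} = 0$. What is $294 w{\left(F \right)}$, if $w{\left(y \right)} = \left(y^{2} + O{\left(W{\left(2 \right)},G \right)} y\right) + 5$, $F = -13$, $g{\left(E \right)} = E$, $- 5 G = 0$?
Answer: $39690$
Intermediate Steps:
$G = 0$ ($G = \left(- \frac{1}{5}\right) 0 = 0$)
$W{\left(A \right)} = -8$ ($W{\left(A \right)} = -8 + 0 = -8$)
$O{\left(m,Z \right)} = 3 + m Z^{2}$ ($O{\left(m,Z \right)} = Z m Z + 3 = m Z^{2} + 3 = 3 + m Z^{2}$)
$w{\left(y \right)} = 5 + y^{2} + 3 y$ ($w{\left(y \right)} = \left(y^{2} + \left(3 - 8 \cdot 0^{2}\right) y\right) + 5 = \left(y^{2} + \left(3 - 0\right) y\right) + 5 = \left(y^{2} + \left(3 + 0\right) y\right) + 5 = \left(y^{2} + 3 y\right) + 5 = 5 + y^{2} + 3 y$)
$294 w{\left(F \right)} = 294 \left(5 + \left(-13\right)^{2} + 3 \left(-13\right)\right) = 294 \left(5 + 169 - 39\right) = 294 \cdot 135 = 39690$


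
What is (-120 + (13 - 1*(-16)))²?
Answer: 8281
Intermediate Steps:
(-120 + (13 - 1*(-16)))² = (-120 + (13 + 16))² = (-120 + 29)² = (-91)² = 8281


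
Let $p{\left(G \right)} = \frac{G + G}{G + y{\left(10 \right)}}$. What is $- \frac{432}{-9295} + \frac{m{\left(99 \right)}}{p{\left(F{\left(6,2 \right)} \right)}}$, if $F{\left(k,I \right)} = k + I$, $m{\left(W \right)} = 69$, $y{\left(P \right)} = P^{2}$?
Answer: $\frac{17318313}{37180} \approx 465.8$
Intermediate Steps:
$F{\left(k,I \right)} = I + k$
$p{\left(G \right)} = \frac{2 G}{100 + G}$ ($p{\left(G \right)} = \frac{G + G}{G + 10^{2}} = \frac{2 G}{G + 100} = \frac{2 G}{100 + G}$)
$- \frac{432}{-9295} + \frac{m{\left(99 \right)}}{p{\left(F{\left(6,2 \right)} \right)}} = - \frac{432}{-9295} + \frac{69}{2 \left(2 + 6\right) \frac{1}{100 + \left(2 + 6\right)}} = \left(-432\right) \left(- \frac{1}{9295}\right) + \frac{69}{2 \cdot 8 \frac{1}{100 + 8}} = \frac{432}{9295} + \frac{69}{2 \cdot 8 \cdot \frac{1}{108}} = \frac{432}{9295} + \frac{69}{\frac{4}{27}} = \frac{432}{9295} + 69 \cdot \frac{27}{4} = \frac{432}{9295} + \frac{1863}{4} = \frac{17318313}{37180}$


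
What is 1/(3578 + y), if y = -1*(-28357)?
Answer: 1/31935 ≈ 3.1314e-5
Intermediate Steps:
y = 28357
1/(3578 + y) = 1/(3578 + 28357) = 1/31935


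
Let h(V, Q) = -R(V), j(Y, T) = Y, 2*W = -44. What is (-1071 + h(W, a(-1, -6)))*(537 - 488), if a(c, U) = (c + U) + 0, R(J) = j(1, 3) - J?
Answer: -53606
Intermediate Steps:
W = -22 (W = (½)*(-44) = -22)
R(J) = 1 - J
a(c, U) = U + c (a(c, U) = (U + c) + 0 = U + c)
h(V, Q) = -1 + V (h(V, Q) = -(1 - V) = -1 + V)
(-1071 + h(W, a(-1, -6)))*(537 - 488) = (-1071 + (-1 - 22))*(537 - 488) = (-1071 - 23)*49 = -1094*49 = -53606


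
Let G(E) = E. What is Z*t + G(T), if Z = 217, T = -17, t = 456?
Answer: 98935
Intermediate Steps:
Z*t + G(T) = 217*456 - 17 = 98952 - 17 = 98935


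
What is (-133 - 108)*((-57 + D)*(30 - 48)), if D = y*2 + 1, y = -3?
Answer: -268956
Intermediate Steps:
D = -5 (D = -3*2 + 1 = -6 + 1 = -5)
(-133 - 108)*((-57 + D)*(30 - 48)) = (-133 - 108)*((-57 - 5)*(30 - 48)) = -(-14942)*(-18) = -241*1116 = -268956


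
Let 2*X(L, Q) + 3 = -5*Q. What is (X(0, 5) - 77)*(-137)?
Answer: 12467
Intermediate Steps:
X(L, Q) = -3/2 - 5*Q/2 (X(L, Q) = -3/2 + (-5*Q)/2 = -3/2 - 5*Q/2)
(X(0, 5) - 77)*(-137) = ((-3/2 - 5/2*5) - 77)*(-137) = ((-3/2 - 25/2) - 77)*(-137) = (-14 - 77)*(-137) = -91*(-137) = 12467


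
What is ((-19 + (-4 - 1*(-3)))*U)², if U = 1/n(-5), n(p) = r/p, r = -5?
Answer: 400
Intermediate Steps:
n(p) = -5/p
U = 1 (U = 1/(-5/(-5)) = 1/(-5*(-⅕)) = 1/1 = 1)
((-19 + (-4 - 1*(-3)))*U)² = ((-19 + (-4 - 1*(-3)))*1)² = ((-19 + (-4 + 3))*1)² = ((-19 - 1)*1)² = (-20*1)² = (-20)² = 400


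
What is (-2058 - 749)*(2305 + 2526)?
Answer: -13560617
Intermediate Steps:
(-2058 - 749)*(2305 + 2526) = -2807*4831 = -13560617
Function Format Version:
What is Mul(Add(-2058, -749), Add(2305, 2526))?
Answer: -13560617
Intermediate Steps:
Mul(Add(-2058, -749), Add(2305, 2526)) = Mul(-2807, 4831) = -13560617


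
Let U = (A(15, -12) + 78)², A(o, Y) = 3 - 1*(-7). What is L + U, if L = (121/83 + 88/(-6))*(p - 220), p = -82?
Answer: 2921534/249 ≈ 11733.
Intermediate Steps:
A(o, Y) = 10 (A(o, Y) = 3 + 7 = 10)
U = 7744 (U = (10 + 78)² = 88² = 7744)
L = 993278/249 (L = (121/83 + 88/(-6))*(-82 - 220) = (121*(1/83) + 88*(-⅙))*(-302) = (121/83 - 44/3)*(-302) = -3289/249*(-302) = 993278/249 ≈ 3989.1)
L + U = 993278/249 + 7744 = 2921534/249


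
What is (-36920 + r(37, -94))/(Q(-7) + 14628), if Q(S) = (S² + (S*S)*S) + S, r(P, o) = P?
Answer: -36883/14327 ≈ -2.5744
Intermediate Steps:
Q(S) = S + S² + S³ (Q(S) = (S² + S²*S) + S = (S² + S³) + S = S + S² + S³)
(-36920 + r(37, -94))/(Q(-7) + 14628) = (-36920 + 37)/(-7*(1 - 7 + (-7)²) + 14628) = -36883/(-7*(1 - 7 + 49) + 14628) = -36883/(-7*43 + 14628) = -36883/(-301 + 14628) = -36883/14327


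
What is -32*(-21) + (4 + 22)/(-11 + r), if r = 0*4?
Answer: 7366/11 ≈ 669.64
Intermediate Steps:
r = 0
-32*(-21) + (4 + 22)/(-11 + r) = -32*(-21) + (4 + 22)/(-11 + 0) = 672 + 26/(-11) = 672 + 26*(-1/11) = 672 - 26/11 = 7366/11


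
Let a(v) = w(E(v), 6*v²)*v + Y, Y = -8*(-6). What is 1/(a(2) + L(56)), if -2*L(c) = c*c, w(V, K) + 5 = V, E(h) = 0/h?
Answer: -1/1530 ≈ -0.00065359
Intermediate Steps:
E(h) = 0
Y = 48
w(V, K) = -5 + V
a(v) = 48 - 5*v (a(v) = (-5 + 0)*v + 48 = -5*v + 48 = 48 - 5*v)
L(c) = -c²/2 (L(c) = -c*c/2 = -c²/2)
1/(a(2) + L(56)) = 1/((48 - 5*2) - ½*56²) = 1/((48 - 10) - ½*3136) = 1/(38 - 1568) = 1/(-1530) = -1/1530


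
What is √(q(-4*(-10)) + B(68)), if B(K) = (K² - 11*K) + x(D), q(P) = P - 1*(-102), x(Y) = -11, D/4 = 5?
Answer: √4007 ≈ 63.301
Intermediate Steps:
D = 20 (D = 4*5 = 20)
q(P) = 102 + P (q(P) = P + 102 = 102 + P)
B(K) = -11 + K² - 11*K (B(K) = (K² - 11*K) - 11 = -11 + K² - 11*K)
√(q(-4*(-10)) + B(68)) = √((102 - 4*(-10)) + (-11 + 68² - 11*68)) = √((102 + 40) + (-11 + 4624 - 748)) = √(142 + 3865) = √4007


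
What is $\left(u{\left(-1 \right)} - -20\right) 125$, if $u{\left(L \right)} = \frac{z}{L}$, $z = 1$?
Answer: $2375$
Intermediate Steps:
$u{\left(L \right)} = \frac{1}{L}$ ($u{\left(L \right)} = 1 \frac{1}{L} = \frac{1}{L}$)
$\left(u{\left(-1 \right)} - -20\right) 125 = \left(\frac{1}{-1} - -20\right) 125 = \left(-1 + \left(25 - 5\right)\right) 125 = \left(-1 + 20\right) 125 = 19 \cdot 125 = 2375$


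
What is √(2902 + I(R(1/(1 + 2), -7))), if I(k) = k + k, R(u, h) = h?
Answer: 38*√2 ≈ 53.740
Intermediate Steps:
I(k) = 2*k
√(2902 + I(R(1/(1 + 2), -7))) = √(2902 + 2*(-7)) = √(2902 - 14) = √2888 = 38*√2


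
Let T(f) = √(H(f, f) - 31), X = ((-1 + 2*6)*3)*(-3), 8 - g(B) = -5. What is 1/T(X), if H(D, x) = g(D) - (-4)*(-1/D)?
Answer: -3*I*√19558/1778 ≈ -0.23597*I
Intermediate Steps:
g(B) = 13 (g(B) = 8 - 1*(-5) = 8 + 5 = 13)
H(D, x) = 13 - 4/D (H(D, x) = 13 - (-4)*(-1/D) = 13 - 4/D)
X = -99 (X = ((-1 + 12)*3)*(-3) = (11*3)*(-3) = 33*(-3) = -99)
T(f) = √(-18 - 4/f) (T(f) = √((13 - 4/f) - 31) = √(-18 - 4/f))
1/T(X) = 1/(√(-18 - 4/(-99))) = 1/(√(-18 - 4*(-1/99))) = 1/(√(-18 + 4/99)) = 1/(√(-1778/99)) = 1/(I*√19558/33) = -3*I*√19558/1778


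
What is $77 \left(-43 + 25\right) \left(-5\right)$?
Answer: $6930$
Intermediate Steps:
$77 \left(-43 + 25\right) \left(-5\right) = 77 \left(-18\right) \left(-5\right) = \left(-1386\right) \left(-5\right) = 6930$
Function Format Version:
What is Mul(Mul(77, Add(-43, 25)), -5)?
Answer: 6930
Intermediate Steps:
Mul(Mul(77, Add(-43, 25)), -5) = Mul(Mul(77, -18), -5) = Mul(-1386, -5) = 6930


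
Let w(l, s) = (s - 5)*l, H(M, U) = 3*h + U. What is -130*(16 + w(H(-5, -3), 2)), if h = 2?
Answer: -910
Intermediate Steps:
H(M, U) = 6 + U (H(M, U) = 3*2 + U = 6 + U)
w(l, s) = l*(-5 + s) (w(l, s) = (-5 + s)*l = l*(-5 + s))
-130*(16 + w(H(-5, -3), 2)) = -130*(16 + (6 - 3)*(-5 + 2)) = -130*(16 + 3*(-3)) = -130*(16 - 9) = -130*7 = -910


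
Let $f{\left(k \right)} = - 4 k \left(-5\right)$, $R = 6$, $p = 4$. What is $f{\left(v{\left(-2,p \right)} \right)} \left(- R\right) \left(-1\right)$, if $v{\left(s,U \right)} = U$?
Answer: $480$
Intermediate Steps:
$f{\left(k \right)} = 20 k$
$f{\left(v{\left(-2,p \right)} \right)} \left(- R\right) \left(-1\right) = 20 \cdot 4 \left(\left(-1\right) 6\right) \left(-1\right) = 80 \left(-6\right) \left(-1\right) = \left(-480\right) \left(-1\right) = 480$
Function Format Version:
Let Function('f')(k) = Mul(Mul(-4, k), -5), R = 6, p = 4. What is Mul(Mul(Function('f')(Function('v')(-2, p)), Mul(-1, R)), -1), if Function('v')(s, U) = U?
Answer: 480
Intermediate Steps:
Function('f')(k) = Mul(20, k)
Mul(Mul(Function('f')(Function('v')(-2, p)), Mul(-1, R)), -1) = Mul(Mul(Mul(20, 4), Mul(-1, 6)), -1) = Mul(Mul(80, -6), -1) = Mul(-480, -1) = 480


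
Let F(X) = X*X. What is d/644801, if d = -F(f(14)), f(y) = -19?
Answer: -361/644801 ≈ -0.00055986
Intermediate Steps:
F(X) = X²
d = -361 (d = -1*(-19)² = -1*361 = -361)
d/644801 = -361/644801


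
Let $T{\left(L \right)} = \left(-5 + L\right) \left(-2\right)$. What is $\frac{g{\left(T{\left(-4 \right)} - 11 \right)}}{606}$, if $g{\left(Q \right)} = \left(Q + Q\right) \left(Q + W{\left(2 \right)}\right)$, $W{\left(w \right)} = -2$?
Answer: $\frac{35}{303} \approx 0.11551$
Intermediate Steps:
$T{\left(L \right)} = 10 - 2 L$
$g{\left(Q \right)} = 2 Q \left(-2 + Q\right)$ ($g{\left(Q \right)} = \left(Q + Q\right) \left(Q - 2\right) = 2 Q \left(-2 + Q\right)$)
$\frac{g{\left(T{\left(-4 \right)} - 11 \right)}}{606} = \frac{2 \left(\left(10 - -8\right) - 11\right) \left(-2 + \left(\left(10 - -8\right) - 11\right)\right)}{606} = 2 \left(\left(10 + 8\right) - 11\right) \left(-2 + \left(\left(10 + 8\right) - 11\right)\right) \frac{1}{606} = 2 \left(18 - 11\right) \left(-2 + \left(18 - 11\right)\right) \frac{1}{606} = 2 \cdot 7 \left(-2 + 7\right) \frac{1}{606} = 2 \cdot 7 \cdot 5 \cdot \frac{1}{606} = 70 \cdot \frac{1}{606} = \frac{35}{303}$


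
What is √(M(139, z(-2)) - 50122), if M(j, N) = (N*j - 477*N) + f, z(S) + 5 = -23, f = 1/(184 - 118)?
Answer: I*√177106182/66 ≈ 201.64*I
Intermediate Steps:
f = 1/66 ≈ 0.015152
z(S) = -28 (z(S) = -5 - 23 = -28)
M(j, N) = 1/66 - 477*N + N*j (M(j, N) = (N*j - 477*N) + 1/66 = (-477*N + N*j) + 1/66 = 1/66 - 477*N + N*j)
√(M(139, z(-2)) - 50122) = √((1/66 - 477*(-28) - 28*139) - 50122) = √((1/66 + 13356 - 3892) - 50122) = √(624625/66 - 50122) = √(-2683427/66) = I*√177106182/66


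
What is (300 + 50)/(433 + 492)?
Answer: 14/37 ≈ 0.37838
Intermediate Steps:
(300 + 50)/(433 + 492) = 350/925 = 350*(1/925) = 14/37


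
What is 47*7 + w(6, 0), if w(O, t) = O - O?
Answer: 329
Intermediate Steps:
w(O, t) = 0
47*7 + w(6, 0) = 47*7 + 0 = 329 + 0 = 329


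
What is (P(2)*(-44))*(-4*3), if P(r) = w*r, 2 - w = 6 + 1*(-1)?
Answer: -3168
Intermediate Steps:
w = -3 (w = 2 - (6 + 1*(-1)) = 2 - (6 - 1) = 2 - 1*5 = 2 - 5 = -3)
P(r) = -3*r
(P(2)*(-44))*(-4*3) = (-3*2*(-44))*(-4*3) = -6*(-44)*(-12) = 264*(-12) = -3168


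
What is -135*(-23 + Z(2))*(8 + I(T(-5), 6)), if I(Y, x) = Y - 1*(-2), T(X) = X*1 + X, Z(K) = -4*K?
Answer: 0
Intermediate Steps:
T(X) = 2*X (T(X) = X + X = 2*X)
I(Y, x) = 2 + Y (I(Y, x) = Y + 2 = 2 + Y)
-135*(-23 + Z(2))*(8 + I(T(-5), 6)) = -135*(-23 - 4*2)*(8 + (2 + 2*(-5))) = -135*(-23 - 8)*(8 + (2 - 10)) = -(-4185)*(8 - 8) = -(-4185)*0 = -135*0 = 0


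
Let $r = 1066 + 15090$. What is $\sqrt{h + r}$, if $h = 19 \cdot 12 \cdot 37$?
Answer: $4 \sqrt{1537} \approx 156.82$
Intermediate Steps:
$h = 8436$ ($h = 228 \cdot 37 = 8436$)
$r = 16156$
$\sqrt{h + r} = \sqrt{8436 + 16156} = \sqrt{24592} = 4 \sqrt{1537}$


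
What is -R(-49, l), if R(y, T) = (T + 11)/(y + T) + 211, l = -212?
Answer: -18424/87 ≈ -211.77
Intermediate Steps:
R(y, T) = 211 + (11 + T)/(T + y) (R(y, T) = (11 + T)/(T + y) + 211 = 211 + (11 + T)/(T + y))
-R(-49, l) = -(11 + 211*(-49) + 212*(-212))/(-212 - 49) = -(11 - 10339 - 44944)/(-261) = -(-1)*(-55272)/261 = -1*18424/87 = -18424/87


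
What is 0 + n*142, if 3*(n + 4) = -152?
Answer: -23288/3 ≈ -7762.7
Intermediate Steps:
n = -164/3 (n = -4 + (⅓)*(-152) = -4 - 152/3 = -164/3 ≈ -54.667)
0 + n*142 = 0 - 164/3*142 = 0 - 23288/3 = -23288/3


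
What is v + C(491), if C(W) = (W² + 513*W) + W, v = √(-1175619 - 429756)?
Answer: 493455 + 15*I*√7135 ≈ 4.9346e+5 + 1267.0*I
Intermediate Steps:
v = 15*I*√7135 (v = √(-1605375) = 15*I*√7135 ≈ 1267.0*I)
C(W) = W² + 514*W
v + C(491) = 15*I*√7135 + 491*(514 + 491) = 15*I*√7135 + 491*1005 = 15*I*√7135 + 493455 = 493455 + 15*I*√7135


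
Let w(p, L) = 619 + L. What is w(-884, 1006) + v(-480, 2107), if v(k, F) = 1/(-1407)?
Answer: 2286374/1407 ≈ 1625.0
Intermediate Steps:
v(k, F) = -1/1407
w(-884, 1006) + v(-480, 2107) = (619 + 1006) - 1/1407 = 1625 - 1/1407 = 2286374/1407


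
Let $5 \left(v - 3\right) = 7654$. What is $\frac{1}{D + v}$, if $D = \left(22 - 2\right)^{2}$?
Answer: $\frac{5}{9669} \approx 0.00051712$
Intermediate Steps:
$v = \frac{7669}{5}$ ($v = 3 + \frac{1}{5} \cdot 7654 = 3 + \frac{7654}{5} = \frac{7669}{5} \approx 1533.8$)
$D = 400$ ($D = 20^{2} = 400$)
$\frac{1}{D + v} = \frac{1}{400 + \frac{7669}{5}} = \frac{1}{\frac{9669}{5}} = \frac{5}{9669}$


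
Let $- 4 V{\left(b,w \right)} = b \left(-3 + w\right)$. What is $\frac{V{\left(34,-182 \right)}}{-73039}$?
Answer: $- \frac{3145}{146078} \approx -0.02153$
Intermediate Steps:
$V{\left(b,w \right)} = - \frac{b \left(-3 + w\right)}{4}$
$\frac{V{\left(34,-182 \right)}}{-73039} = \frac{\frac{1}{4} \cdot 34 \left(3 - -182\right)}{-73039} = \frac{1}{4} \cdot 34 \left(3 + 182\right) \left(- \frac{1}{73039}\right) = \frac{1}{4} \cdot 34 \cdot 185 \left(- \frac{1}{73039}\right) = \frac{3145}{2} \left(- \frac{1}{73039}\right) = - \frac{3145}{146078}$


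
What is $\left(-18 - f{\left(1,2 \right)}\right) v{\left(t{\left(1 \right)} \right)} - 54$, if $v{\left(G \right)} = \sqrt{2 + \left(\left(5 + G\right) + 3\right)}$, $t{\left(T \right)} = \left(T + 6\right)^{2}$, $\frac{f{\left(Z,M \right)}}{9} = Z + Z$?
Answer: $-54 - 36 \sqrt{59} \approx -330.52$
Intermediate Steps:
$f{\left(Z,M \right)} = 18 Z$ ($f{\left(Z,M \right)} = 9 \left(Z + Z\right) = 9 \cdot 2 Z = 18 Z$)
$t{\left(T \right)} = \left(6 + T\right)^{2}$
$v{\left(G \right)} = \sqrt{10 + G}$ ($v{\left(G \right)} = \sqrt{2 + \left(8 + G\right)} = \sqrt{10 + G}$)
$\left(-18 - f{\left(1,2 \right)}\right) v{\left(t{\left(1 \right)} \right)} - 54 = \left(-18 - 18 \cdot 1\right) \sqrt{10 + \left(6 + 1\right)^{2}} - 54 = \left(-18 - 18\right) \sqrt{10 + 7^{2}} - 54 = \left(-18 - 18\right) \sqrt{10 + 49} - 54 = - 36 \sqrt{59} - 54 = -54 - 36 \sqrt{59}$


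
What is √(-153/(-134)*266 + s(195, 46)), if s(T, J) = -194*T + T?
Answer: 2*I*√41895033/67 ≈ 193.21*I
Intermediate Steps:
s(T, J) = -193*T
√(-153/(-134)*266 + s(195, 46)) = √(-153/(-134)*266 - 193*195) = √(-153*(-1/134)*266 - 37635) = √((153/134)*266 - 37635) = √(20349/67 - 37635) = √(-2501196/67) = 2*I*√41895033/67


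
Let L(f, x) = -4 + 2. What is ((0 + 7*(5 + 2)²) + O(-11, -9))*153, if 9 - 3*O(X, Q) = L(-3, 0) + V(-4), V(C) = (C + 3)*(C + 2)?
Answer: 52938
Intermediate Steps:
V(C) = (2 + C)*(3 + C) (V(C) = (3 + C)*(2 + C) = (2 + C)*(3 + C))
L(f, x) = -2
O(X, Q) = 3 (O(X, Q) = 3 - (-2 + (6 + (-4)² + 5*(-4)))/3 = 3 - (-2 + (6 + 16 - 20))/3 = 3 - (-2 + 2)/3 = 3 - ⅓*0 = 3 + 0 = 3)
((0 + 7*(5 + 2)²) + O(-11, -9))*153 = ((0 + 7*(5 + 2)²) + 3)*153 = ((0 + 7*7²) + 3)*153 = ((0 + 7*49) + 3)*153 = ((0 + 343) + 3)*153 = (343 + 3)*153 = 346*153 = 52938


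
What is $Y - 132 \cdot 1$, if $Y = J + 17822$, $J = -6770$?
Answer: $10920$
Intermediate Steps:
$Y = 11052$ ($Y = -6770 + 17822 = 11052$)
$Y - 132 \cdot 1 = 11052 - 132 \cdot 1 = 11052 - 132 = 10920$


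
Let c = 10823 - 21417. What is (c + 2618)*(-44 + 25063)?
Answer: -199551544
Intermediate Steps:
c = -10594
(c + 2618)*(-44 + 25063) = (-10594 + 2618)*(-44 + 25063) = -7976*25019 = -199551544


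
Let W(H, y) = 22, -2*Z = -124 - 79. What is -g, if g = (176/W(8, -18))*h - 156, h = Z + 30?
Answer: -896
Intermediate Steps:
Z = 203/2 (Z = -(-124 - 79)/2 = -1/2*(-203) = 203/2 ≈ 101.50)
h = 263/2 (h = 203/2 + 30 = 263/2 ≈ 131.50)
g = 896 (g = (176/22)*(263/2) - 156 = (176*(1/22))*(263/2) - 156 = 8*(263/2) - 156 = 1052 - 156 = 896)
-g = -1*896 = -896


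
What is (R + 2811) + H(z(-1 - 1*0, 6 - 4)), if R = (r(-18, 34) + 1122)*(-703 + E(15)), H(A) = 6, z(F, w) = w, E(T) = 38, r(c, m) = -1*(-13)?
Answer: -751958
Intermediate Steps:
r(c, m) = 13
R = -754775 (R = (13 + 1122)*(-703 + 38) = 1135*(-665) = -754775)
(R + 2811) + H(z(-1 - 1*0, 6 - 4)) = (-754775 + 2811) + 6 = -751964 + 6 = -751958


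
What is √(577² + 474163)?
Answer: 2*√201773 ≈ 898.38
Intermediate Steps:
√(577² + 474163) = √(332929 + 474163) = √807092 = 2*√201773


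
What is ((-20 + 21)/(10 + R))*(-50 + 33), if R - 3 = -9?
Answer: -17/4 ≈ -4.2500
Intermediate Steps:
R = -6 (R = 3 - 9 = -6)
((-20 + 21)/(10 + R))*(-50 + 33) = ((-20 + 21)/(10 - 6))*(-50 + 33) = (1/4)*(-17) = (1*(¼))*(-17) = (¼)*(-17) = -17/4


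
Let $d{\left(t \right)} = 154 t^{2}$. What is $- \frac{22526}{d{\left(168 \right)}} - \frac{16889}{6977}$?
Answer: $- \frac{5254652489}{2166107328} \approx -2.4258$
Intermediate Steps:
$- \frac{22526}{d{\left(168 \right)}} - \frac{16889}{6977} = - \frac{22526}{154 \cdot 168^{2}} - \frac{16889}{6977} = - \frac{22526}{154 \cdot 28224} - \frac{16889}{6977} = - \frac{22526}{4346496} - \frac{16889}{6977} = \left(-22526\right) \frac{1}{4346496} - \frac{16889}{6977} = - \frac{1609}{310464} - \frac{16889}{6977} = - \frac{5254652489}{2166107328}$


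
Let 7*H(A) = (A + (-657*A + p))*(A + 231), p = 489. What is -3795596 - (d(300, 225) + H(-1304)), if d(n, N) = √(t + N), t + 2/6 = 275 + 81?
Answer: 891825477/7 - √5226/3 ≈ 1.2740e+8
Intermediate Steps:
t = 1067/3 (t = -⅓ + (275 + 81) = -⅓ + 356 = 1067/3 ≈ 355.67)
d(n, N) = √(1067/3 + N)
H(A) = (231 + A)*(489 - 656*A)/7 (H(A) = ((A + (-657*A + 489))*(A + 231))/7 = ((A + (489 - 657*A))*(231 + A))/7 = ((489 - 656*A)*(231 + A))/7 = ((231 + A)*(489 - 656*A))/7 = (231 + A)*(489 - 656*A)/7)
-3795596 - (d(300, 225) + H(-1304)) = -3795596 - (√(3201 + 9*225)/3 + (16137 - 151047/7*(-1304) - 656/7*(-1304)²)) = -3795596 - (√(3201 + 2025)/3 + (16137 + 196965288/7 - 656/7*1700416)) = -3795596 - (√5226/3 + (16137 + 196965288/7 - 1115472896/7)) = -3795596 - (√5226/3 - 918394649/7) = -3795596 - (-918394649/7 + √5226/3) = -3795596 + (918394649/7 - √5226/3) = 891825477/7 - √5226/3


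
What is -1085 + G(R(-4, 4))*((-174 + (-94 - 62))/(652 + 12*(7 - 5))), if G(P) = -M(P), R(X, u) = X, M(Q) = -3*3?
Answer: -368215/338 ≈ -1089.4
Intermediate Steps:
M(Q) = -9
G(P) = 9 (G(P) = -1*(-9) = 9)
-1085 + G(R(-4, 4))*((-174 + (-94 - 62))/(652 + 12*(7 - 5))) = -1085 + 9*((-174 + (-94 - 62))/(652 + 12*(7 - 5))) = -1085 + 9*((-174 - 156)/(652 + 12*2)) = -1085 + 9*(-330/(652 + 24)) = -1085 + 9*(-330/676) = -1085 + 9*(-330*1/676) = -1085 + 9*(-165/338) = -1085 - 1485/338 = -368215/338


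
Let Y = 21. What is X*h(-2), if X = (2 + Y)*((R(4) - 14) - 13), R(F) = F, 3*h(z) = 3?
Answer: -529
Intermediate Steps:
h(z) = 1 (h(z) = (1/3)*3 = 1)
X = -529 (X = (2 + 21)*((4 - 14) - 13) = 23*(-10 - 13) = 23*(-23) = -529)
X*h(-2) = -529*1 = -529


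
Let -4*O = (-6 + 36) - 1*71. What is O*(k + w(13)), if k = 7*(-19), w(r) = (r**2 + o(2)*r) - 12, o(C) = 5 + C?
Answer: 4715/4 ≈ 1178.8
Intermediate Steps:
O = 41/4 (O = -((-6 + 36) - 1*71)/4 = -(30 - 71)/4 = -1/4*(-41) = 41/4 ≈ 10.250)
w(r) = -12 + r**2 + 7*r (w(r) = (r**2 + (5 + 2)*r) - 12 = (r**2 + 7*r) - 12 = -12 + r**2 + 7*r)
k = -133
O*(k + w(13)) = 41*(-133 + (-12 + 13**2 + 7*13))/4 = 41*(-133 + (-12 + 169 + 91))/4 = 41*(-133 + 248)/4 = (41/4)*115 = 4715/4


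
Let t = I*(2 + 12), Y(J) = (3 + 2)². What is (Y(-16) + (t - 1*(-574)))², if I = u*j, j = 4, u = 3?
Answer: 588289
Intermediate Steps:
I = 12 (I = 3*4 = 12)
Y(J) = 25 (Y(J) = 5² = 25)
t = 168 (t = 12*(2 + 12) = 12*14 = 168)
(Y(-16) + (t - 1*(-574)))² = (25 + (168 - 1*(-574)))² = (25 + (168 + 574))² = (25 + 742)² = 767² = 588289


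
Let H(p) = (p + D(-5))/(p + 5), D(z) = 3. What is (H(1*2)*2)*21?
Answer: 30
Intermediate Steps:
H(p) = (3 + p)/(5 + p) (H(p) = (p + 3)/(p + 5) = (3 + p)/(5 + p))
(H(1*2)*2)*21 = (((3 + 1*2)/(5 + 1*2))*2)*21 = (((3 + 2)/(5 + 2))*2)*21 = ((5/7)*2)*21 = (10/7)*21 = 30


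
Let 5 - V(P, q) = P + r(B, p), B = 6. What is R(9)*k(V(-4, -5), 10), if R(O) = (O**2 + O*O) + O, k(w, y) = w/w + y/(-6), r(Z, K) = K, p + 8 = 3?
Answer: -114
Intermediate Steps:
p = -5 (p = -8 + 3 = -5)
V(P, q) = 10 - P (V(P, q) = 5 - (P - 5) = 5 - (-5 + P) = 5 + (5 - P) = 10 - P)
k(w, y) = 1 - y/6 (k(w, y) = 1 + y*(-1/6) = 1 - y/6)
R(O) = O + 2*O**2 (R(O) = (O**2 + O**2) + O = 2*O**2 + O = O + 2*O**2)
R(9)*k(V(-4, -5), 10) = (9*(1 + 2*9))*(1 - 1/6*10) = (9*(1 + 18))*(1 - 5/3) = (9*19)*(-2/3) = 171*(-2/3) = -114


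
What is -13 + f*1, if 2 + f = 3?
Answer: -12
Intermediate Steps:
f = 1 (f = -2 + 3 = 1)
-13 + f*1 = -13 + 1*1 = -13 + 1 = -12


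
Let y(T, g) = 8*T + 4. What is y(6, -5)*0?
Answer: 0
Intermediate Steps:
y(T, g) = 4 + 8*T
y(6, -5)*0 = (4 + 8*6)*0 = (4 + 48)*0 = 52*0 = 0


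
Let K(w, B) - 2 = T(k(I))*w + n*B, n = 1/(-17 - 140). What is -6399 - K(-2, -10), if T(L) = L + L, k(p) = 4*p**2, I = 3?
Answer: -982359/157 ≈ -6257.1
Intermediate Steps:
n = -1/157 (n = 1/(-157) = -1/157 ≈ -0.0063694)
T(L) = 2*L
K(w, B) = 2 + 72*w - B/157 (K(w, B) = 2 + ((2*(4*3**2))*w - B/157) = 2 + ((2*(4*9))*w - B/157) = 2 + ((2*36)*w - B/157) = 2 + (72*w - B/157) = 2 + 72*w - B/157)
-6399 - K(-2, -10) = -6399 - (2 + 72*(-2) - 1/157*(-10)) = -6399 - (2 - 144 + 10/157) = -6399 - 1*(-22284/157) = -6399 + 22284/157 = -982359/157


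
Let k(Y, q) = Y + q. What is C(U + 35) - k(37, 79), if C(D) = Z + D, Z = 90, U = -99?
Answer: -90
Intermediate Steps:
C(D) = 90 + D
C(U + 35) - k(37, 79) = (90 + (-99 + 35)) - (37 + 79) = (90 - 64) - 1*116 = 26 - 116 = -90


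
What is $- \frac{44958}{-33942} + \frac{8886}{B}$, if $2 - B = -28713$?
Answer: $\frac{265429597}{162440755} \approx 1.634$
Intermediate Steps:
$B = 28715$ ($B = 2 - -28713 = 2 + 28713 = 28715$)
$- \frac{44958}{-33942} + \frac{8886}{B} = - \frac{44958}{-33942} + \frac{8886}{28715} = \left(-44958\right) \left(- \frac{1}{33942}\right) + 8886 \cdot \frac{1}{28715} = \frac{7493}{5657} + \frac{8886}{28715} = \frac{265429597}{162440755}$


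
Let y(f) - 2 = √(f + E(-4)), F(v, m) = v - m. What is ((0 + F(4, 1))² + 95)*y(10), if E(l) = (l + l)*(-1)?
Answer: 208 + 312*√2 ≈ 649.23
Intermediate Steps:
E(l) = -2*l (E(l) = (2*l)*(-1) = -2*l)
y(f) = 2 + √(8 + f) (y(f) = 2 + √(f - 2*(-4)) = 2 + √(f + 8) = 2 + √(8 + f))
((0 + F(4, 1))² + 95)*y(10) = ((0 + (4 - 1*1))² + 95)*(2 + √(8 + 10)) = ((0 + (4 - 1))² + 95)*(2 + √18) = ((0 + 3)² + 95)*(2 + 3*√2) = (3² + 95)*(2 + 3*√2) = (9 + 95)*(2 + 3*√2) = 104*(2 + 3*√2) = 208 + 312*√2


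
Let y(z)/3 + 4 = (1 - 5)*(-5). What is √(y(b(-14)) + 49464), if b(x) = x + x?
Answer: 2*√12378 ≈ 222.51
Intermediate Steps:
b(x) = 2*x
y(z) = 48 (y(z) = -12 + 3*((1 - 5)*(-5)) = -12 + 3*(-4*(-5)) = -12 + 3*20 = -12 + 60 = 48)
√(y(b(-14)) + 49464) = √(48 + 49464) = √49512 = 2*√12378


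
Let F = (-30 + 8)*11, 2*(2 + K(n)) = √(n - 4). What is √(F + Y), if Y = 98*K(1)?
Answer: √(-438 + 49*I*√3) ≈ 2.0183 + 21.026*I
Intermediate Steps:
K(n) = -2 + √(-4 + n)/2 (K(n) = -2 + √(n - 4)/2 = -2 + √(-4 + n)/2)
Y = -196 + 49*I*√3 (Y = 98*(-2 + √(-4 + 1)/2) = 98*(-2 + √(-3)/2) = 98*(-2 + (I*√3)/2) = 98*(-2 + I*√3/2) = -196 + 49*I*√3 ≈ -196.0 + 84.87*I)
F = -242 (F = -22*11 = -242)
√(F + Y) = √(-242 + (-196 + 49*I*√3)) = √(-438 + 49*I*√3)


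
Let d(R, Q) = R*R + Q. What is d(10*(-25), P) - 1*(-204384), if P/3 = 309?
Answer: 267811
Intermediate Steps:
P = 927 (P = 3*309 = 927)
d(R, Q) = Q + R**2 (d(R, Q) = R**2 + Q = Q + R**2)
d(10*(-25), P) - 1*(-204384) = (927 + (10*(-25))**2) - 1*(-204384) = (927 + (-250)**2) + 204384 = (927 + 62500) + 204384 = 63427 + 204384 = 267811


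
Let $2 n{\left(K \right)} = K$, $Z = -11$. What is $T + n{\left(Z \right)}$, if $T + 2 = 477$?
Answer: $\frac{939}{2} \approx 469.5$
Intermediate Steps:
$n{\left(K \right)} = \frac{K}{2}$
$T = 475$ ($T = -2 + 477 = 475$)
$T + n{\left(Z \right)} = 475 + \frac{1}{2} \left(-11\right) = 475 - \frac{11}{2} = \frac{939}{2}$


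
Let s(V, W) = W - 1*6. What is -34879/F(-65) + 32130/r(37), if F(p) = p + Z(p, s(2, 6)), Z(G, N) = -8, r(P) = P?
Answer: 3636013/2701 ≈ 1346.2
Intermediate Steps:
s(V, W) = -6 + W (s(V, W) = W - 6 = -6 + W)
F(p) = -8 + p (F(p) = p - 8 = -8 + p)
-34879/F(-65) + 32130/r(37) = -34879/(-8 - 65) + 32130/37 = -34879/(-73) + 32130*(1/37) = -34879*(-1/73) + 32130/37 = 34879/73 + 32130/37 = 3636013/2701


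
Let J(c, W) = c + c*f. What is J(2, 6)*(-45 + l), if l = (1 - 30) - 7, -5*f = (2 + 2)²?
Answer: 1782/5 ≈ 356.40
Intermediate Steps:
f = -16/5 (f = -(2 + 2)²/5 = -⅕*4² = -⅕*16 = -16/5 ≈ -3.2000)
l = -36 (l = -29 - 7 = -36)
J(c, W) = -11*c/5 (J(c, W) = c + c*(-16/5) = c - 16*c/5 = -11*c/5)
J(2, 6)*(-45 + l) = (-11/5*2)*(-45 - 36) = -22/5*(-81) = 1782/5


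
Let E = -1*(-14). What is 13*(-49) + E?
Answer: -623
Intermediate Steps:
E = 14
13*(-49) + E = 13*(-49) + 14 = -637 + 14 = -623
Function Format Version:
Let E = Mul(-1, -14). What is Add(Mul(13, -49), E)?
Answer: -623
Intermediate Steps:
E = 14
Add(Mul(13, -49), E) = Add(Mul(13, -49), 14) = Add(-637, 14) = -623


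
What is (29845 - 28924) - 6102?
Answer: -5181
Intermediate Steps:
(29845 - 28924) - 6102 = 921 - 6102 = -5181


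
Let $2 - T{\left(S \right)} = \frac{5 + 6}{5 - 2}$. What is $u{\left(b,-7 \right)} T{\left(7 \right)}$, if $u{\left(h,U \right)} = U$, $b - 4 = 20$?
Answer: $\frac{35}{3} \approx 11.667$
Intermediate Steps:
$b = 24$ ($b = 4 + 20 = 24$)
$T{\left(S \right)} = - \frac{5}{3}$ ($T{\left(S \right)} = 2 - \frac{5 + 6}{5 - 2} = 2 - \frac{11}{3} = - \frac{5}{3}$)
$u{\left(b,-7 \right)} T{\left(7 \right)} = \left(-7\right) \left(- \frac{5}{3}\right) = \frac{35}{3}$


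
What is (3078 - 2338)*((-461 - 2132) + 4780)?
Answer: 1618380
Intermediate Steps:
(3078 - 2338)*((-461 - 2132) + 4780) = 740*(-2593 + 4780) = 740*2187 = 1618380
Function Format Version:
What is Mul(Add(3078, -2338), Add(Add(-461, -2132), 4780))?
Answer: 1618380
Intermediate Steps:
Mul(Add(3078, -2338), Add(Add(-461, -2132), 4780)) = Mul(740, Add(-2593, 4780)) = Mul(740, 2187) = 1618380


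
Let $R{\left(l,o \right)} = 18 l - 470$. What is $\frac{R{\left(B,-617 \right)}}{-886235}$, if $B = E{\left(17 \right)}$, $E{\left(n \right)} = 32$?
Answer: $- \frac{106}{886235} \approx -0.00011961$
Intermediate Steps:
$B = 32$
$R{\left(l,o \right)} = -470 + 18 l$
$\frac{R{\left(B,-617 \right)}}{-886235} = \frac{-470 + 18 \cdot 32}{-886235} = \left(-470 + 576\right) \left(- \frac{1}{886235}\right) = 106 \left(- \frac{1}{886235}\right) = - \frac{106}{886235}$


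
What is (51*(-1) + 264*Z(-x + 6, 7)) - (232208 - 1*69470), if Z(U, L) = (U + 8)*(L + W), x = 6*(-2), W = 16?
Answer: -4917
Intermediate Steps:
x = -12
Z(U, L) = (8 + U)*(16 + L) (Z(U, L) = (U + 8)*(L + 16) = (8 + U)*(16 + L))
(51*(-1) + 264*Z(-x + 6, 7)) - (232208 - 1*69470) = (51*(-1) + 264*(128 + 8*7 + 16*(-1*(-12) + 6) + 7*(-1*(-12) + 6))) - (232208 - 1*69470) = (-51 + 264*(128 + 56 + 16*(12 + 6) + 7*(12 + 6))) - (232208 - 69470) = (-51 + 264*(128 + 56 + 16*18 + 7*18)) - 1*162738 = (-51 + 264*(128 + 56 + 288 + 126)) - 162738 = (-51 + 264*598) - 162738 = (-51 + 157872) - 162738 = 157821 - 162738 = -4917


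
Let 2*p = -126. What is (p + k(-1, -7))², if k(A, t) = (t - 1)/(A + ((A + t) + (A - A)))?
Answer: 312481/81 ≈ 3857.8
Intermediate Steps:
k(A, t) = (-1 + t)/(t + 2*A) (k(A, t) = (-1 + t)/(A + ((A + t) + 0)) = (-1 + t)/(A + (A + t)) = (-1 + t)/(t + 2*A))
p = -63 (p = (½)*(-126) = -63)
(p + k(-1, -7))² = (-63 + (-1 - 7)/(-7 + 2*(-1)))² = (-63 - 8/(-7 - 2))² = (-63 - 8/(-9))² = (-63 - ⅑*(-8))² = (-63 + 8/9)² = (-559/9)² = 312481/81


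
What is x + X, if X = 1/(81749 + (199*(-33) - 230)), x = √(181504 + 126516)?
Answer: 1/74952 + 2*√77005 ≈ 555.00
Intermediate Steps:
x = 2*√77005 (x = √308020 = 2*√77005 ≈ 555.00)
X = 1/74952 (X = 1/(81749 + (-6567 - 230)) = 1/(81749 - 6797) = 1/74952 ≈ 1.3342e-5)
x + X = 2*√77005 + 1/74952 = 1/74952 + 2*√77005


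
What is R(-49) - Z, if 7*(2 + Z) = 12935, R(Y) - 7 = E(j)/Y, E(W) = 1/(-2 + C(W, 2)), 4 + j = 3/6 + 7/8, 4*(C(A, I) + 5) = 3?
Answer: -2252596/1225 ≈ -1838.9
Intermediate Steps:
C(A, I) = -17/4 (C(A, I) = -5 + (¼)*3 = -5 + ¾ = -17/4)
j = -21/8 (j = -4 + (3/6 + 7/8) = -4 + (3*(⅙) + 7*(⅛)) = -4 + (½ + 7/8) = -4 + 11/8 = -21/8 ≈ -2.6250)
E(W) = -4/25 (E(W) = 1/(-2 - 17/4) = 1/(-25/4) = -4/25)
R(Y) = 7 - 4/(25*Y)
Z = 12921/7 (Z = -2 + (⅐)*12935 = -2 + 12935/7 = 12921/7 ≈ 1845.9)
R(-49) - Z = (7 - 4/25/(-49)) - 1*12921/7 = (7 - 4/25*(-1/49)) - 12921/7 = (7 + 4/1225) - 12921/7 = 8579/1225 - 12921/7 = -2252596/1225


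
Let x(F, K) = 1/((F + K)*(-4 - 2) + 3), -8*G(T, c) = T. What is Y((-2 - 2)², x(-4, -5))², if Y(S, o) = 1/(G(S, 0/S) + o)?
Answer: 3249/12769 ≈ 0.25444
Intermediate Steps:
G(T, c) = -T/8
x(F, K) = 1/(3 - 6*F - 6*K) (x(F, K) = 1/((F + K)*(-6) + 3) = 1/((-6*F - 6*K) + 3) = 1/(3 - 6*F - 6*K))
Y(S, o) = 1/(o - S/8) (Y(S, o) = 1/(-S/8 + o) = 1/(o - S/8))
Y((-2 - 2)², x(-4, -5))² = (8/(-(-2 - 2)² + 8*(-1/(-3 + 6*(-4) + 6*(-5)))))² = (8/(-1*(-4)² + 8*(-1/(-3 - 24 - 30))))² = (8/(-1*16 + 8*(-1/(-57))))² = (8/(-16 + 8*(-1*(-1/57))))² = (8/(-16 + 8*(1/57)))² = (8/(-16 + 8/57))² = (8/(-904/57))² = (8*(-57/904))² = (-57/113)² = 3249/12769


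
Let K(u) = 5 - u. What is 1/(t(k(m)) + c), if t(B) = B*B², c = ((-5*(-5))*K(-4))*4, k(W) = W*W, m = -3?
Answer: 1/1629 ≈ 0.00061387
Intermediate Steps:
k(W) = W²
c = 900 (c = ((-5*(-5))*(5 - 1*(-4)))*4 = (25*(5 + 4))*4 = (25*9)*4 = 225*4 = 900)
t(B) = B³
1/(t(k(m)) + c) = 1/(((-3)²)³ + 900) = 1/(9³ + 900) = 1/(729 + 900) = 1/1629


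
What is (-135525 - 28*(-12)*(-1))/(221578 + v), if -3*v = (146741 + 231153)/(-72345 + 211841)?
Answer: -28428099084/46363678085 ≈ -0.61315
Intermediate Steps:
v = -188947/209244 (v = -(146741 + 231153)/(3*(-72345 + 211841)) = -377894/(3*139496) = -1/3*188947/69748 = -188947/209244 ≈ -0.90300)
(-135525 - 28*(-12)*(-1))/(221578 + v) = (-135525 - 28*(-12)*(-1))/(221578 - 188947/209244) = (-135525 + 336*(-1))/(46363678085/209244) = (-135525 - 336)*(209244/46363678085) = -135861*209244/46363678085 = -28428099084/46363678085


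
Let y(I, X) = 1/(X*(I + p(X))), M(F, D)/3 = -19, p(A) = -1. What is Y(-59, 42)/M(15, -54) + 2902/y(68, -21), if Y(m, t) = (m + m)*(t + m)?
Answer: -232739504/57 ≈ -4.0831e+6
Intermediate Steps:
Y(m, t) = 2*m*(m + t) (Y(m, t) = (2*m)*(m + t) = 2*m*(m + t))
M(F, D) = -57 (M(F, D) = 3*(-19) = -57)
y(I, X) = 1/(X*(-1 + I)) (y(I, X) = 1/(X*(I - 1)) = 1/(X*(-1 + I)))
Y(-59, 42)/M(15, -54) + 2902/y(68, -21) = (2*(-59)*(-59 + 42))/(-57) + 2902/((1/((-21)*(-1 + 68)))) = (2*(-59)*(-17))*(-1/57) + 2902/((-1/21/67)) = 2006*(-1/57) + 2902/((-1/21*1/67)) = -2006/57 + 2902/(-1/1407) = -2006/57 + 2902*(-1407) = -2006/57 - 4083114 = -232739504/57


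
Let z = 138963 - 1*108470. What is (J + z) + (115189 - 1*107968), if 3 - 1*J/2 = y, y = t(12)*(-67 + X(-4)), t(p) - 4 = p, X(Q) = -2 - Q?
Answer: 39800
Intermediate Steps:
z = 30493 (z = 138963 - 108470 = 30493)
t(p) = 4 + p
y = -1040 (y = (4 + 12)*(-67 + (-2 - 1*(-4))) = 16*(-67 + (-2 + 4)) = 16*(-67 + 2) = 16*(-65) = -1040)
J = 2086 (J = 6 - 2*(-1040) = 6 + 2080 = 2086)
(J + z) + (115189 - 1*107968) = (2086 + 30493) + (115189 - 1*107968) = 32579 + (115189 - 107968) = 32579 + 7221 = 39800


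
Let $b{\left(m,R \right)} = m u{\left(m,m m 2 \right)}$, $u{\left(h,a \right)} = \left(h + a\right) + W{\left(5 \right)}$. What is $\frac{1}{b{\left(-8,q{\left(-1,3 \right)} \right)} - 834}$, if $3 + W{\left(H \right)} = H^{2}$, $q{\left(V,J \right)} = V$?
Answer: $- \frac{1}{1970} \approx -0.00050761$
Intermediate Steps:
$W{\left(H \right)} = -3 + H^{2}$
$u{\left(h,a \right)} = 22 + a + h$ ($u{\left(h,a \right)} = \left(h + a\right) - \left(3 - 5^{2}\right) = \left(a + h\right) + \left(-3 + 25\right) = \left(a + h\right) + 22 = 22 + a + h$)
$b{\left(m,R \right)} = m \left(22 + m + 2 m^{2}\right)$ ($b{\left(m,R \right)} = m \left(22 + m m 2 + m\right) = m \left(22 + m^{2} \cdot 2 + m\right) = m \left(22 + 2 m^{2} + m\right) = m \left(22 + m + 2 m^{2}\right)$)
$\frac{1}{b{\left(-8,q{\left(-1,3 \right)} \right)} - 834} = \frac{1}{- 8 \left(22 - 8 + 2 \left(-8\right)^{2}\right) - 834} = \frac{1}{- 8 \left(22 - 8 + 2 \cdot 64\right) - 834} = \frac{1}{- 8 \left(22 - 8 + 128\right) - 834} = \frac{1}{\left(-8\right) 142 - 834} = \frac{1}{-1136 - 834} = \frac{1}{-1970} = - \frac{1}{1970}$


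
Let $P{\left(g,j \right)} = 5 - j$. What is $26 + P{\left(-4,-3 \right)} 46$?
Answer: $394$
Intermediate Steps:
$26 + P{\left(-4,-3 \right)} 46 = 26 + \left(5 - -3\right) 46 = 26 + \left(5 + 3\right) 46 = 26 + 8 \cdot 46 = 26 + 368 = 394$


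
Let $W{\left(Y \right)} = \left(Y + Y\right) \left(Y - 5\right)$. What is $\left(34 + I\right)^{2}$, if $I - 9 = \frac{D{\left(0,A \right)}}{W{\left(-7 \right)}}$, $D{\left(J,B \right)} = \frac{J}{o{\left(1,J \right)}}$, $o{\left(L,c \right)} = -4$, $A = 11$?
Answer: $1849$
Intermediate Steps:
$D{\left(J,B \right)} = - \frac{J}{4}$ ($D{\left(J,B \right)} = \frac{J}{-4} = J \left(- \frac{1}{4}\right) = - \frac{J}{4}$)
$W{\left(Y \right)} = 2 Y \left(-5 + Y\right)$
$I = 9$ ($I = 9 + \frac{\left(- \frac{1}{4}\right) 0}{2 \left(-7\right) \left(-5 - 7\right)} = 9 + \frac{0}{2 \left(-7\right) \left(-12\right)} = 9 + \frac{0}{168} = 9 + 0 \cdot \frac{1}{168} = 9 + 0 = 9$)
$\left(34 + I\right)^{2} = \left(34 + 9\right)^{2} = 43^{2} = 1849$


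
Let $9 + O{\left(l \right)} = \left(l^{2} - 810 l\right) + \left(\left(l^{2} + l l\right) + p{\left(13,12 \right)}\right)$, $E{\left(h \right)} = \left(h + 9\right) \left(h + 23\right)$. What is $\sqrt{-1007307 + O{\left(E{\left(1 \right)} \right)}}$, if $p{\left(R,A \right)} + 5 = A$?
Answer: $i \sqrt{1028909} \approx 1014.4 i$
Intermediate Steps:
$p{\left(R,A \right)} = -5 + A$
$E{\left(h \right)} = \left(9 + h\right) \left(23 + h\right)$
$O{\left(l \right)} = -2 - 810 l + 3 l^{2}$ ($O{\left(l \right)} = -9 + \left(\left(l^{2} - 810 l\right) + \left(\left(l^{2} + l l\right) + \left(-5 + 12\right)\right)\right) = -9 + \left(\left(l^{2} - 810 l\right) + \left(\left(l^{2} + l^{2}\right) + 7\right)\right) = -9 + \left(\left(l^{2} - 810 l\right) + \left(2 l^{2} + 7\right)\right) = -9 + \left(\left(l^{2} - 810 l\right) + \left(7 + 2 l^{2}\right)\right) = -9 + \left(7 - 810 l + 3 l^{2}\right) = -2 - 810 l + 3 l^{2}$)
$\sqrt{-1007307 + O{\left(E{\left(1 \right)} \right)}} = \sqrt{-1007307 - \left(2 - 3 \left(207 + 1^{2} + 32 \cdot 1\right)^{2} + 810 \left(207 + 1^{2} + 32 \cdot 1\right)\right)} = \sqrt{-1007307 - \left(2 - 3 \left(207 + 1 + 32\right)^{2} + 810 \left(207 + 1 + 32\right)\right)} = \sqrt{-1007307 - \left(194402 - 172800\right)} = \sqrt{-1007307 - 21602} = \sqrt{-1028909} = i \sqrt{1028909}$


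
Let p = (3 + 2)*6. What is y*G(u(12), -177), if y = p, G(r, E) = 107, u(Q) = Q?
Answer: 3210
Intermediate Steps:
p = 30 (p = 5*6 = 30)
y = 30
y*G(u(12), -177) = 30*107 = 3210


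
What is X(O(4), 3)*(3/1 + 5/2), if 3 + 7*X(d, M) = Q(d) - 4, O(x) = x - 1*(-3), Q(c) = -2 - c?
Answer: -88/7 ≈ -12.571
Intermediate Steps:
O(x) = 3 + x (O(x) = x + 3 = 3 + x)
X(d, M) = -9/7 - d/7 (X(d, M) = -3/7 + ((-2 - d) - 4)/7 = -3/7 + (-6 - d)/7 = -3/7 + (-6/7 - d/7) = -9/7 - d/7)
X(O(4), 3)*(3/1 + 5/2) = (-9/7 - (3 + 4)/7)*(3/1 + 5/2) = (-9/7 - 1/7*7)*(3*1 + 5*(1/2)) = (-9/7 - 1)*(3 + 5/2) = -16/7*11/2 = -88/7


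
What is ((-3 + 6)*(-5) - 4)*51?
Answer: -969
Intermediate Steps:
((-3 + 6)*(-5) - 4)*51 = (3*(-5) - 4)*51 = (-15 - 4)*51 = -19*51 = -969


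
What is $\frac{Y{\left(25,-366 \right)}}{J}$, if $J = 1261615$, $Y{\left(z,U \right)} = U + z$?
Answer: $- \frac{341}{1261615} \approx -0.00027029$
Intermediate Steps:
$\frac{Y{\left(25,-366 \right)}}{J} = \frac{-366 + 25}{1261615} = \left(-341\right) \frac{1}{1261615} = - \frac{341}{1261615}$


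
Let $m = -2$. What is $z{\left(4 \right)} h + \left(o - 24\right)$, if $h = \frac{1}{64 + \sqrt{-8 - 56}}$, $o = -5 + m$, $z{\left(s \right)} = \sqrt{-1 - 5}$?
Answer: $-31 + \frac{i \sqrt{6} \left(8 - i\right)}{520} \approx -30.995 + 0.037684 i$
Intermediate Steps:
$z{\left(s \right)} = i \sqrt{6}$ ($z{\left(s \right)} = \sqrt{-6} = i \sqrt{6}$)
$o = -7$ ($o = -5 - 2 = -7$)
$h = \frac{64 - 8 i}{4160}$ ($h = \frac{1}{64 + \sqrt{-64}} = \frac{1}{64 + 8 i} = \frac{64 - 8 i}{4160} \approx 0.015385 - 0.0019231 i$)
$z{\left(4 \right)} h + \left(o - 24\right) = i \sqrt{6} \left(\frac{1}{65} - \frac{i}{520}\right) - 31 = -31 + i \sqrt{6} \left(\frac{1}{65} - \frac{i}{520}\right)$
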